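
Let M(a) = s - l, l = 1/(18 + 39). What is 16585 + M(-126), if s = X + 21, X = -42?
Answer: 944147/57 ≈ 16564.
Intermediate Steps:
s = -21 (s = -42 + 21 = -21)
l = 1/57 ≈ 0.017544
M(a) = -1198/57 (M(a) = -21 - 1*1/57 = -21 - 1/57 = -1198/57)
16585 + M(-126) = 16585 - 1198/57 = 944147/57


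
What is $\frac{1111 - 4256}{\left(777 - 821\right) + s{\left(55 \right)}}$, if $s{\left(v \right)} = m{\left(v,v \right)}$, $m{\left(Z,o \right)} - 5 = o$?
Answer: $- \frac{3145}{16} \approx -196.56$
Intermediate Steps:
$m{\left(Z,o \right)} = 5 + o$
$s{\left(v \right)} = 5 + v$
$\frac{1111 - 4256}{\left(777 - 821\right) + s{\left(55 \right)}} = \frac{1111 - 4256}{\left(777 - 821\right) + \left(5 + 55\right)} = - \frac{3145}{-44 + 60} = - \frac{3145}{16}$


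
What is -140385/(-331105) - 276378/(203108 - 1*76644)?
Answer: -7375648905/4187286272 ≈ -1.7614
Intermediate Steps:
-140385/(-331105) - 276378/(203108 - 1*76644) = -140385*(-1/331105) - 276378/(203108 - 76644) = 28077/66221 - 276378/126464 = 28077/66221 - 276378*1/126464 = 28077/66221 - 138189/63232 = -7375648905/4187286272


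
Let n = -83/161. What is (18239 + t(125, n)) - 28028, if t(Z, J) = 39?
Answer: -9750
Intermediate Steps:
n = -83/161 (n = -83*1/161 = -83/161 ≈ -0.51553)
(18239 + t(125, n)) - 28028 = (18239 + 39) - 28028 = 18278 - 28028 = -9750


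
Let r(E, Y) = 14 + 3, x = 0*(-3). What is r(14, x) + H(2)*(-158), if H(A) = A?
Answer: -299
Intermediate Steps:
x = 0
r(E, Y) = 17
r(14, x) + H(2)*(-158) = 17 + 2*(-158) = 17 - 316 = -299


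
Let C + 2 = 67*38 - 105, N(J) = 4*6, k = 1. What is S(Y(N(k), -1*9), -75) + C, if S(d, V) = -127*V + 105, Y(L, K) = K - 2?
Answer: 12069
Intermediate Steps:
N(J) = 24
Y(L, K) = -2 + K
S(d, V) = 105 - 127*V
C = 2439 (C = -2 + (67*38 - 105) = -2 + (2546 - 105) = -2 + 2441 = 2439)
S(Y(N(k), -1*9), -75) + C = (105 - 127*(-75)) + 2439 = (105 + 9525) + 2439 = 9630 + 2439 = 12069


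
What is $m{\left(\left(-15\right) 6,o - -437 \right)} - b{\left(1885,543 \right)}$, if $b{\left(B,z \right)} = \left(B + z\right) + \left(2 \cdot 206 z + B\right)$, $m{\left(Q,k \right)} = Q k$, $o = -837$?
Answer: $-192029$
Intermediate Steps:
$b{\left(B,z \right)} = 2 B + 413 z$ ($b{\left(B,z \right)} = \left(B + z\right) + \left(412 z + B\right) = \left(B + z\right) + \left(B + 412 z\right) = 2 B + 413 z$)
$m{\left(\left(-15\right) 6,o - -437 \right)} - b{\left(1885,543 \right)} = \left(-15\right) 6 \left(-837 - -437\right) - \left(2 \cdot 1885 + 413 \cdot 543\right) = - 90 \left(-837 + 437\right) - \left(3770 + 224259\right) = \left(-90\right) \left(-400\right) - 228029 = 36000 - 228029 = -192029$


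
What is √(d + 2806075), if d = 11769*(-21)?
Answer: √2558926 ≈ 1599.7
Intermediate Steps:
d = -247149
√(d + 2806075) = √(-247149 + 2806075) = √2558926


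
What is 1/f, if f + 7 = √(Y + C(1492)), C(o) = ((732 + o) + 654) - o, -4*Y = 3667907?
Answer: -28/3662559 - 2*I*√3662363/3662559 ≈ -7.6449e-6 - 0.001045*I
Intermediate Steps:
Y = -3667907/4 (Y = -¼*3667907 = -3667907/4 ≈ -9.1698e+5)
C(o) = 1386 (C(o) = (1386 + o) - o = 1386)
f = -7 + I*√3662363/2 (f = -7 + √(-3667907/4 + 1386) = -7 + √(-3662363/4) = -7 + I*√3662363/2 ≈ -7.0 + 956.87*I)
1/f = 1/(-7 + I*√3662363/2)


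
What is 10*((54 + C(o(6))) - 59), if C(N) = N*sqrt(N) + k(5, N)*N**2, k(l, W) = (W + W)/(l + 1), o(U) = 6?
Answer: 670 + 60*sqrt(6) ≈ 816.97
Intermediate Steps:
k(l, W) = 2*W/(1 + l) (k(l, W) = (2*W)/(1 + l) = 2*W/(1 + l))
C(N) = N**(3/2) + N**3/3 (C(N) = N*sqrt(N) + (2*N/(1 + 5))*N**2 = N**(3/2) + (2*N/6)*N**2 = N**(3/2) + (2*N*(1/6))*N**2 = N**(3/2) + (N/3)*N**2 = N**(3/2) + N**3/3)
10*((54 + C(o(6))) - 59) = 10*((54 + (6**(3/2) + (1/3)*6**3)) - 59) = 10*((54 + (6*sqrt(6) + (1/3)*216)) - 59) = 10*((54 + (6*sqrt(6) + 72)) - 59) = 10*((54 + (72 + 6*sqrt(6))) - 59) = 10*((126 + 6*sqrt(6)) - 59) = 10*(67 + 6*sqrt(6)) = 670 + 60*sqrt(6)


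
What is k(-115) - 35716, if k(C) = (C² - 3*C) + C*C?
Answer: -8921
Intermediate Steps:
k(C) = -3*C + 2*C² (k(C) = (C² - 3*C) + C² = -3*C + 2*C²)
k(-115) - 35716 = -115*(-3 + 2*(-115)) - 35716 = -115*(-3 - 230) - 35716 = -115*(-233) - 35716 = 26795 - 35716 = -8921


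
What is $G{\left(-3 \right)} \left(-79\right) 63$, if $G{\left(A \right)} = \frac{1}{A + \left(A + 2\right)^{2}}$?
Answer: $\frac{4977}{2} \approx 2488.5$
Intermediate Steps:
$G{\left(A \right)} = \frac{1}{A + \left(2 + A\right)^{2}}$
$G{\left(-3 \right)} \left(-79\right) 63 = \frac{1}{-3 + \left(2 - 3\right)^{2}} \left(-79\right) 63 = \frac{1}{-3 + \left(-1\right)^{2}} \left(-79\right) 63 = \frac{1}{-3 + 1} \left(-79\right) 63 = \frac{1}{-2} \left(-79\right) 63 = \left(- \frac{1}{2}\right) \left(-79\right) 63 = \frac{79}{2} \cdot 63 = \frac{4977}{2}$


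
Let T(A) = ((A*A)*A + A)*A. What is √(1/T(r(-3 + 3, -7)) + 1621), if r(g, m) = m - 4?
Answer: √2919362766/1342 ≈ 40.262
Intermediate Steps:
r(g, m) = -4 + m
T(A) = A*(A + A³) (T(A) = (A²*A + A)*A = (A³ + A)*A = (A + A³)*A = A*(A + A³))
√(1/T(r(-3 + 3, -7)) + 1621) = √(1/((-4 - 7)² + (-4 - 7)⁴) + 1621) = √(1/((-11)² + (-11)⁴) + 1621) = √(1/(121 + 14641) + 1621) = √(1/14762 + 1621) = √(23929203/14762) = √2919362766/1342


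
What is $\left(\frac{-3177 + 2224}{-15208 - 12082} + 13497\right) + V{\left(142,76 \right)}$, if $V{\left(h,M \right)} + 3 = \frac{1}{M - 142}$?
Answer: $\frac{6076154692}{450285} \approx 13494.0$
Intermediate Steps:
$V{\left(h,M \right)} = -3 + \frac{1}{-142 + M}$ ($V{\left(h,M \right)} = -3 + \frac{1}{M - 142} = -3 + \frac{1}{-142 + M}$)
$\left(\frac{-3177 + 2224}{-15208 - 12082} + 13497\right) + V{\left(142,76 \right)} = \left(\frac{-3177 + 2224}{-15208 - 12082} + 13497\right) + \frac{427 - 228}{-142 + 76} = \left(- \frac{953}{-27290} + 13497\right) + \frac{427 - 228}{-66} = \left(\left(-953\right) \left(- \frac{1}{27290}\right) + 13497\right) - \frac{199}{66} = \left(\frac{953}{27290} + 13497\right) - \frac{199}{66} = \frac{368334083}{27290} - \frac{199}{66} = \frac{6076154692}{450285}$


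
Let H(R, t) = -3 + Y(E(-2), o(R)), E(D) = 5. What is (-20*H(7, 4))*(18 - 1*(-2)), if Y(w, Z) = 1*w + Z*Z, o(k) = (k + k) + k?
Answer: -177200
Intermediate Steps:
o(k) = 3*k (o(k) = 2*k + k = 3*k)
Y(w, Z) = w + Z²
H(R, t) = 2 + 9*R² (H(R, t) = -3 + (5 + (3*R)²) = -3 + (5 + 9*R²) = 2 + 9*R²)
(-20*H(7, 4))*(18 - 1*(-2)) = (-20*(2 + 9*7²))*(18 - 1*(-2)) = (-20*(2 + 9*49))*(18 + 2) = -20*(2 + 441)*20 = -20*443*20 = -8860*20 = -177200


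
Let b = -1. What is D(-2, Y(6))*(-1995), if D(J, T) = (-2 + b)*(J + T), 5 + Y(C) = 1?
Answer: -35910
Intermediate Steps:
Y(C) = -4 (Y(C) = -5 + 1 = -4)
D(J, T) = -3*J - 3*T (D(J, T) = (-2 - 1)*(J + T) = -3*(J + T) = -3*J - 3*T)
D(-2, Y(6))*(-1995) = (-3*(-2) - 3*(-4))*(-1995) = (6 + 12)*(-1995) = 18*(-1995) = -35910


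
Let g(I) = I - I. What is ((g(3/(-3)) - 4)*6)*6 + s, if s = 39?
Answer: -105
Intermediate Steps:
g(I) = 0
((g(3/(-3)) - 4)*6)*6 + s = ((0 - 4)*6)*6 + 39 = -4*6*6 + 39 = -24*6 + 39 = -144 + 39 = -105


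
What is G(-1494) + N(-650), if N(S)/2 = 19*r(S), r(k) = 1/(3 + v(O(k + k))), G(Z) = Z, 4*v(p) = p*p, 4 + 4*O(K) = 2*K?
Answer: -633176470/423813 ≈ -1494.0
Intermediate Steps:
O(K) = -1 + K/2 (O(K) = -1 + (2*K)/4 = -1 + K/2)
v(p) = p²/4 (v(p) = (p*p)/4 = p²/4)
r(k) = 1/(3 + (-1 + k)²/4) (r(k) = 1/(3 + (-1 + (k + k)/2)²/4) = 1/(3 + (-1 + (2*k)/2)²/4) = 1/(3 + (-1 + k)²/4))
N(S) = 152/(12 + (-1 + S)²) (N(S) = 2*(19*(4/(12 + (-1 + S)²))) = 2*(76/(12 + (-1 + S)²)) = 152/(12 + (-1 + S)²))
G(-1494) + N(-650) = -1494 + 152/(12 + (-1 - 650)²) = -1494 + 152/(12 + (-651)²) = -1494 + 152/(12 + 423801) = -1494 + 152/423813 = -633176470/423813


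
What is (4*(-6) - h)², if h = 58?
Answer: 6724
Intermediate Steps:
(4*(-6) - h)² = (4*(-6) - 1*58)² = (-24 - 58)² = (-82)² = 6724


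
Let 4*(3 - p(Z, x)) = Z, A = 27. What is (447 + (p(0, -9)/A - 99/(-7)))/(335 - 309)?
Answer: 29059/1638 ≈ 17.741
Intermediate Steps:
p(Z, x) = 3 - Z/4
(447 + (p(0, -9)/A - 99/(-7)))/(335 - 309) = (447 + ((3 - ¼*0)/27 - 99/(-7)))/(335 - 309) = (447 + ((3 + 0)*(1/27) - 99*(-⅐)))/26 = (447 + (3*(1/27) + 99/7))*(1/26) = (447 + (⅑ + 99/7))*(1/26) = (447 + 898/63)*(1/26) = (29059/63)*(1/26) = 29059/1638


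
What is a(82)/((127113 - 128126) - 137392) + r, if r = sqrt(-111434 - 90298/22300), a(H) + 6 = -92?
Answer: 98/138405 + 9*I*sqrt(6841608334)/2230 ≈ 0.00070807 + 333.82*I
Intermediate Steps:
a(H) = -98 (a(H) = -6 - 92 = -98)
r = 9*I*sqrt(6841608334)/2230 (r = sqrt(-111434 - 90298*1/22300) = sqrt(-111434 - 45149/11150) = sqrt(-1242534249/11150) = 9*I*sqrt(6841608334)/2230 ≈ 333.82*I)
a(82)/((127113 - 128126) - 137392) + r = -98/((127113 - 128126) - 137392) + 9*I*sqrt(6841608334)/2230 = -98/(-1013 - 137392) + 9*I*sqrt(6841608334)/2230 = -98/(-138405) + 9*I*sqrt(6841608334)/2230 = -98*(-1/138405) + 9*I*sqrt(6841608334)/2230 = 98/138405 + 9*I*sqrt(6841608334)/2230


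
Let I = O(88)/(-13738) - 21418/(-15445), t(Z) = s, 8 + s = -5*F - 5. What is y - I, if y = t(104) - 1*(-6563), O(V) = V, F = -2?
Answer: 695815144138/106091705 ≈ 6558.6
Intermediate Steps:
s = -3 (s = -8 + (-5*(-2) - 5) = -8 + (10 - 5) = -8 + 5 = -3)
t(Z) = -3
I = 146440662/106091705 (I = 88/(-13738) - 21418/(-15445) = 88*(-1/13738) - 21418*(-1/15445) = -44/6869 + 21418/15445 = 146440662/106091705 ≈ 1.3803)
y = 6560 (y = -3 - 1*(-6563) = -3 + 6563 = 6560)
y - I = 6560 - 1*146440662/106091705 = 6560 - 146440662/106091705 = 695815144138/106091705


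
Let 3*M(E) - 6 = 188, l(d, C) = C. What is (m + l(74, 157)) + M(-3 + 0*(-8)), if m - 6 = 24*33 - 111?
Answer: 2726/3 ≈ 908.67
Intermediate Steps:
M(E) = 194/3 (M(E) = 2 + (⅓)*188 = 2 + 188/3 = 194/3)
m = 687 (m = 6 + (24*33 - 111) = 6 + (792 - 111) = 6 + 681 = 687)
(m + l(74, 157)) + M(-3 + 0*(-8)) = (687 + 157) + 194/3 = 844 + 194/3 = 2726/3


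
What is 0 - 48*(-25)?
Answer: 1200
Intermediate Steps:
0 - 48*(-25) = 0 + 1200 = 1200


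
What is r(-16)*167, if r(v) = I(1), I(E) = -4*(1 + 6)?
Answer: -4676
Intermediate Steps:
I(E) = -28 (I(E) = -4*7 = -28)
r(v) = -28
r(-16)*167 = -28*167 = -4676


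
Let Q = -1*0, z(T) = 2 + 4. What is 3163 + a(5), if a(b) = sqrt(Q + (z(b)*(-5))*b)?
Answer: 3163 + 5*I*sqrt(6) ≈ 3163.0 + 12.247*I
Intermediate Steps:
z(T) = 6
Q = 0
a(b) = sqrt(30)*sqrt(-b) (a(b) = sqrt(0 + (6*(-5))*b) = sqrt(0 - 30*b) = sqrt(-30*b) = sqrt(30)*sqrt(-b))
3163 + a(5) = 3163 + sqrt(30)*sqrt(-1*5) = 3163 + sqrt(30)*sqrt(-5) = 3163 + sqrt(30)*(I*sqrt(5)) = 3163 + 5*I*sqrt(6)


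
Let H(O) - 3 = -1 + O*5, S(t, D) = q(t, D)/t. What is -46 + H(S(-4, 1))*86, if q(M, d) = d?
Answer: 37/2 ≈ 18.500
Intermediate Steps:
S(t, D) = D/t
H(O) = 2 + 5*O (H(O) = 3 + (-1 + O*5) = 3 + (-1 + 5*O) = 2 + 5*O)
-46 + H(S(-4, 1))*86 = -46 + (2 + 5*(1/(-4)))*86 = -46 + (2 + 5*(1*(-¼)))*86 = -46 + (2 + 5*(-¼))*86 = -46 + (2 - 5/4)*86 = -46 + (¾)*86 = -46 + 129/2 = 37/2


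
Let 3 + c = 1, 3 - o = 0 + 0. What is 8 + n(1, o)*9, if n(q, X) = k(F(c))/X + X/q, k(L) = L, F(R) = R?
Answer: 29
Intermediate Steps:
o = 3 (o = 3 - (0 + 0) = 3 - 1*0 = 3 + 0 = 3)
c = -2 (c = -3 + 1 = -2)
n(q, X) = -2/X + X/q
8 + n(1, o)*9 = 8 + (-2/3 + 3/1)*9 = 8 + (-2*⅓ + 3*1)*9 = 8 + (-⅔ + 3)*9 = 8 + (7/3)*9 = 8 + 21 = 29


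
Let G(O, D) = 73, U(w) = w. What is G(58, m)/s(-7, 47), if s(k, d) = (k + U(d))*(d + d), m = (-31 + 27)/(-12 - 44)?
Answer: 73/3760 ≈ 0.019415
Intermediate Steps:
m = 1/14 (m = -4/(-56) = -4*(-1/56) = 1/14 ≈ 0.071429)
s(k, d) = 2*d*(d + k) (s(k, d) = (k + d)*(d + d) = (d + k)*(2*d) = 2*d*(d + k))
G(58, m)/s(-7, 47) = 73/((2*47*(47 - 7))) = 73/((2*47*40)) = 73/3760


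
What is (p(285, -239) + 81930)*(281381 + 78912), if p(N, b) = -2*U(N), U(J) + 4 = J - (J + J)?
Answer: 29727054844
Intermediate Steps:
U(J) = -4 - J (U(J) = -4 + (J - (J + J)) = -4 + (J - 2*J) = -4 - J)
p(N, b) = 8 + 2*N (p(N, b) = -2*(-4 - N) = 8 + 2*N)
(p(285, -239) + 81930)*(281381 + 78912) = ((8 + 2*285) + 81930)*(281381 + 78912) = ((8 + 570) + 81930)*360293 = (578 + 81930)*360293 = 82508*360293 = 29727054844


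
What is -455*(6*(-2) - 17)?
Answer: 13195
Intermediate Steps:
-455*(6*(-2) - 17) = -455*(-12 - 17) = -455*(-29) = 13195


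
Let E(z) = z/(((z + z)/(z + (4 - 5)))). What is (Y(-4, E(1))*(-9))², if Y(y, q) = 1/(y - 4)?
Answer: 81/64 ≈ 1.2656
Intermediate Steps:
E(z) = -½ + z/2 (E(z) = z/(((2*z)/(z - 1))) = z/(((2*z)/(-1 + z))) = z/((2*z/(-1 + z))) = z*((-1 + z)/(2*z)) = -½ + z/2)
Y(y, q) = 1/(-4 + y)
(Y(-4, E(1))*(-9))² = (-9/(-4 - 4))² = (-9/(-8))² = (-⅛*(-9))² = (9/8)² = 81/64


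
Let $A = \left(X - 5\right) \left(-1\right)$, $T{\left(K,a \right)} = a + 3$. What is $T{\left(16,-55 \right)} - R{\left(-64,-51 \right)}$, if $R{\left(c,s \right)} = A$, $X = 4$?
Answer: $-53$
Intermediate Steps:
$T{\left(K,a \right)} = 3 + a$
$A = 1$ ($A = \left(4 - 5\right) \left(-1\right) = \left(-1\right) \left(-1\right) = 1$)
$R{\left(c,s \right)} = 1$
$T{\left(16,-55 \right)} - R{\left(-64,-51 \right)} = \left(3 - 55\right) - 1 = -52 - 1 = -53$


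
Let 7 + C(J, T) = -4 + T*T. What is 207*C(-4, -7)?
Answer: 7866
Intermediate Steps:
C(J, T) = -11 + T² (C(J, T) = -7 + (-4 + T*T) = -7 + (-4 + T²) = -11 + T²)
207*C(-4, -7) = 207*(-11 + (-7)²) = 207*(-11 + 49) = 207*38 = 7866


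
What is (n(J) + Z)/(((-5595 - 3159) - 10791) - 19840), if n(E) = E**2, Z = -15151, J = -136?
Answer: -669/7877 ≈ -0.084931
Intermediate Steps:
(n(J) + Z)/(((-5595 - 3159) - 10791) - 19840) = ((-136)**2 - 15151)/(((-5595 - 3159) - 10791) - 19840) = (18496 - 15151)/((-8754 - 10791) - 19840) = 3345/(-19545 - 19840) = 3345/(-39385) = 3345*(-1/39385) = -669/7877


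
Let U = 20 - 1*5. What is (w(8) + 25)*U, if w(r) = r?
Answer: 495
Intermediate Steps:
U = 15 (U = 20 - 5 = 15)
(w(8) + 25)*U = (8 + 25)*15 = 33*15 = 495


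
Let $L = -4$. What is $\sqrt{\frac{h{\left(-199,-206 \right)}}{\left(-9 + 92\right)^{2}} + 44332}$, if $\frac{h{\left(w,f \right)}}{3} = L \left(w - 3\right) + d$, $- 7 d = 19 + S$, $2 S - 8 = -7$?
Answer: $\frac{\sqrt{59859490474}}{1162} \approx 210.55$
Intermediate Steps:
$S = \frac{1}{2}$ ($S = 4 + \frac{1}{2} \left(-7\right) = 4 - \frac{7}{2} = \frac{1}{2} \approx 0.5$)
$d = - \frac{39}{14}$ ($d = - \frac{19 + \frac{1}{2}}{7} = \left(- \frac{1}{7}\right) \frac{39}{2} = - \frac{39}{14} \approx -2.7857$)
$h{\left(w,f \right)} = \frac{387}{14} - 12 w$ ($h{\left(w,f \right)} = 3 \left(- 4 \left(w - 3\right) - \frac{39}{14}\right) = 3 \left(- 4 \left(-3 + w\right) - \frac{39}{14}\right) = 3 \left(\left(12 - 4 w\right) - \frac{39}{14}\right) = 3 \left(\frac{129}{14} - 4 w\right) = \frac{387}{14} - 12 w$)
$\sqrt{\frac{h{\left(-199,-206 \right)}}{\left(-9 + 92\right)^{2}} + 44332} = \sqrt{\frac{\frac{387}{14} - -2388}{\left(-9 + 92\right)^{2}} + 44332} = \sqrt{\frac{\frac{387}{14} + 2388}{83^{2}} + 44332} = \sqrt{\frac{33819}{14 \cdot 6889} + 44332} = \sqrt{\frac{33819}{14} \cdot \frac{1}{6889} + 44332} = \sqrt{\frac{33819}{96446} + 44332} = \sqrt{\frac{4275677891}{96446}} = \frac{\sqrt{59859490474}}{1162}$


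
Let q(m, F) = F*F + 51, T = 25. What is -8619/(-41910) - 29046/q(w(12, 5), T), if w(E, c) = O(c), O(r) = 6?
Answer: -50478809/1180465 ≈ -42.762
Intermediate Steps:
w(E, c) = 6
q(m, F) = 51 + F² (q(m, F) = F² + 51 = 51 + F²)
-8619/(-41910) - 29046/q(w(12, 5), T) = -8619/(-41910) - 29046/(51 + 25²) = -8619*(-1/41910) - 29046/(51 + 625) = 2873/13970 - 29046/676 = 2873/13970 - 29046*1/676 = 2873/13970 - 14523/338 = -50478809/1180465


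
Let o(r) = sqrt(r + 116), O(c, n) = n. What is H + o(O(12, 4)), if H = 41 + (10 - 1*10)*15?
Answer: 41 + 2*sqrt(30) ≈ 51.954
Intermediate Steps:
o(r) = sqrt(116 + r)
H = 41 (H = 41 + (10 - 10)*15 = 41 + 0*15 = 41 + 0 = 41)
H + o(O(12, 4)) = 41 + sqrt(116 + 4) = 41 + sqrt(120) = 41 + 2*sqrt(30)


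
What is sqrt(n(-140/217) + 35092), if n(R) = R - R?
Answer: 2*sqrt(8773) ≈ 187.33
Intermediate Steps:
n(R) = 0
sqrt(n(-140/217) + 35092) = sqrt(0 + 35092) = sqrt(35092) = 2*sqrt(8773)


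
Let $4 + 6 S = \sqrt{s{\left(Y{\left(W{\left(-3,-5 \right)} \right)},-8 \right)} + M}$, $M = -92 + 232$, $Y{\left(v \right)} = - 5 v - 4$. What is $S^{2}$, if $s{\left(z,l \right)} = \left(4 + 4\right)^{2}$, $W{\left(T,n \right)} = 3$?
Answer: $\frac{\left(2 - \sqrt{51}\right)^{2}}{9} \approx 2.9371$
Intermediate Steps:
$Y{\left(v \right)} = -4 - 5 v$
$s{\left(z,l \right)} = 64$ ($s{\left(z,l \right)} = 8^{2} = 64$)
$M = 140$
$S = - \frac{2}{3} + \frac{\sqrt{51}}{3}$ ($S = - \frac{2}{3} + \frac{\sqrt{64 + 140}}{6} = - \frac{2}{3} + \frac{\sqrt{204}}{6} = - \frac{2}{3} + \frac{2 \sqrt{51}}{6} = - \frac{2}{3} + \frac{\sqrt{51}}{3} \approx 1.7138$)
$S^{2} = \left(- \frac{2}{3} + \frac{\sqrt{51}}{3}\right)^{2}$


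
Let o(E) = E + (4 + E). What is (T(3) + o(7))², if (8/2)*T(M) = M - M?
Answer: 324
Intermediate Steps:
o(E) = 4 + 2*E
T(M) = 0 (T(M) = (M - M)/4 = (¼)*0 = 0)
(T(3) + o(7))² = (0 + (4 + 2*7))² = (0 + (4 + 14))² = (0 + 18)² = 18² = 324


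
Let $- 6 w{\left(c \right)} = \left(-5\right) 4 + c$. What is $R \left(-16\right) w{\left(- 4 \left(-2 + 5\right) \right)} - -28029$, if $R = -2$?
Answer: $\frac{84599}{3} \approx 28200.0$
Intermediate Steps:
$w{\left(c \right)} = \frac{10}{3} - \frac{c}{6}$ ($w{\left(c \right)} = - \frac{\left(-5\right) 4 + c}{6} = - \frac{-20 + c}{6} = \frac{10}{3} - \frac{c}{6}$)
$R \left(-16\right) w{\left(- 4 \left(-2 + 5\right) \right)} - -28029 = \left(-2\right) \left(-16\right) \left(\frac{10}{3} - \frac{\left(-4\right) \left(-2 + 5\right)}{6}\right) - -28029 = 32 \left(\frac{10}{3} - \frac{\left(-4\right) 3}{6}\right) + 28029 = 32 \left(\frac{10}{3} - -2\right) + 28029 = 32 \left(\frac{10}{3} + 2\right) + 28029 = 32 \cdot \frac{16}{3} + 28029 = \frac{512}{3} + 28029 = \frac{84599}{3}$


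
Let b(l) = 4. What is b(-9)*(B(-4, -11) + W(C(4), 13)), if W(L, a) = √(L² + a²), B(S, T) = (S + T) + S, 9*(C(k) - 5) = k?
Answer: -76 + 4*√16090/9 ≈ -19.624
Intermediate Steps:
C(k) = 5 + k/9
B(S, T) = T + 2*S
b(-9)*(B(-4, -11) + W(C(4), 13)) = 4*((-11 + 2*(-4)) + √((5 + (⅑)*4)² + 13²)) = 4*((-11 - 8) + √((5 + 4/9)² + 169)) = 4*(-19 + √((49/9)² + 169)) = 4*(-19 + √(2401/81 + 169)) = 4*(-19 + √(16090/81)) = 4*(-19 + √16090/9) = -76 + 4*√16090/9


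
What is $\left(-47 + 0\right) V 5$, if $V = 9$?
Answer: $-2115$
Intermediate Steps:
$\left(-47 + 0\right) V 5 = \left(-47 + 0\right) 9 \cdot 5 = \left(-47\right) 9 \cdot 5 = \left(-423\right) 5 = -2115$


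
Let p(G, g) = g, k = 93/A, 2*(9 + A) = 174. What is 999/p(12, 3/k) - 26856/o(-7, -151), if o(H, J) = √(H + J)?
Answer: 10323/26 + 13428*I*√158/79 ≈ 397.04 + 2136.5*I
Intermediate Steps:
A = 78 (A = -9 + (½)*174 = -9 + 87 = 78)
k = 31/26 (k = 93/78 = 93*(1/78) = 31/26 ≈ 1.1923)
999/p(12, 3/k) - 26856/o(-7, -151) = 999/((3/(31/26))) - 26856/√(-7 - 151) = 999/((3*(26/31))) - 26856*(-I*√158/158) = 999/(78/31) - 26856*(-I*√158/158) = 999*(31/78) - (-13428)*I*√158/79 = 10323/26 + 13428*I*√158/79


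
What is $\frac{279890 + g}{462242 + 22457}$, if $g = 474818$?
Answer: $\frac{754708}{484699} \approx 1.5571$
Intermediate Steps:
$\frac{279890 + g}{462242 + 22457} = \frac{279890 + 474818}{462242 + 22457} = \frac{754708}{484699}$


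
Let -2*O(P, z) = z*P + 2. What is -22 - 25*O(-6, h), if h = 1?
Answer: -72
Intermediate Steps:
O(P, z) = -1 - P*z/2 (O(P, z) = -(z*P + 2)/2 = -(P*z + 2)/2 = -(2 + P*z)/2 = -1 - P*z/2)
-22 - 25*O(-6, h) = -22 - 25*(-1 - 1/2*(-6)*1) = -22 - 25*(-1 + 3) = -22 - 25*2 = -22 - 50 = -72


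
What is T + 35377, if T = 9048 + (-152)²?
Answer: 67529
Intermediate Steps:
T = 32152 (T = 9048 + 23104 = 32152)
T + 35377 = 32152 + 35377 = 67529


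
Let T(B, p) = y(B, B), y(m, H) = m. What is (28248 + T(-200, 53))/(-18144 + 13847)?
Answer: -28048/4297 ≈ -6.5273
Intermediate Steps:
T(B, p) = B
(28248 + T(-200, 53))/(-18144 + 13847) = (28248 - 200)/(-18144 + 13847) = 28048/(-4297) = 28048*(-1/4297) = -28048/4297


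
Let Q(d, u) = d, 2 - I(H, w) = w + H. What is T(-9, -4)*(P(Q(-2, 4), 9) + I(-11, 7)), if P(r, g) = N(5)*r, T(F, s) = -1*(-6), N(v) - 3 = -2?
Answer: 24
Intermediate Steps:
N(v) = 1 (N(v) = 3 - 2 = 1)
I(H, w) = 2 - H - w (I(H, w) = 2 - (w + H) = 2 - (H + w) = 2 + (-H - w) = 2 - H - w)
T(F, s) = 6
P(r, g) = r (P(r, g) = 1*r = r)
T(-9, -4)*(P(Q(-2, 4), 9) + I(-11, 7)) = 6*(-2 + (2 - 1*(-11) - 1*7)) = 6*(-2 + (2 + 11 - 7)) = 6*(-2 + 6) = 6*4 = 24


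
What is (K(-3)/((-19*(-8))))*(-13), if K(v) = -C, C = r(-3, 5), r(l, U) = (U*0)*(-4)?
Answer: 0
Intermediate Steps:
r(l, U) = 0 (r(l, U) = 0*(-4) = 0)
C = 0
K(v) = 0 (K(v) = -1*0 = 0)
(K(-3)/((-19*(-8))))*(-13) = (0/((-19*(-8))))*(-13) = (0/152)*(-13) = (0*(1/152))*(-13) = 0*(-13) = 0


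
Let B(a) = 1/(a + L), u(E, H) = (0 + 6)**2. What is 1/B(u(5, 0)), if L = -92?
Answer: -56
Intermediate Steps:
u(E, H) = 36 (u(E, H) = 6**2 = 36)
B(a) = 1/(-92 + a) (B(a) = 1/(a - 92) = 1/(-92 + a))
1/B(u(5, 0)) = 1/(1/(-92 + 36)) = 1/(1/(-56)) = 1/(-1/56) = -56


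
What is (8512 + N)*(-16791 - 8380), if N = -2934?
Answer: -140403838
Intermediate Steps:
(8512 + N)*(-16791 - 8380) = (8512 - 2934)*(-16791 - 8380) = 5578*(-25171) = -140403838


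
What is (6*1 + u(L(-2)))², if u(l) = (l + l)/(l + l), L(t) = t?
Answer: 49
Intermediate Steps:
u(l) = 1 (u(l) = (2*l)/((2*l)) = (2*l)*(1/(2*l)) = 1)
(6*1 + u(L(-2)))² = (6*1 + 1)² = (6 + 1)² = 7² = 49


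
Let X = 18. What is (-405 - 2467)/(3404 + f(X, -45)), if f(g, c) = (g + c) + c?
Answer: -718/833 ≈ -0.86195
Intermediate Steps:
f(g, c) = g + 2*c (f(g, c) = (c + g) + c = g + 2*c)
(-405 - 2467)/(3404 + f(X, -45)) = (-405 - 2467)/(3404 + (18 + 2*(-45))) = -2872/(3404 + (18 - 90)) = -2872/(3404 - 72) = -2872/3332 = -2872*1/3332 = -718/833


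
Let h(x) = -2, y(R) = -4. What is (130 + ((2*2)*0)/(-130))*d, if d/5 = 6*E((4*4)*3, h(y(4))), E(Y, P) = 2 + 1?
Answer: 11700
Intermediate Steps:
E(Y, P) = 3
d = 90 (d = 5*(6*3) = 5*18 = 90)
(130 + ((2*2)*0)/(-130))*d = (130 + ((2*2)*0)/(-130))*90 = (130 + (4*0)*(-1/130))*90 = (130 + 0*(-1/130))*90 = (130 + 0)*90 = 130*90 = 11700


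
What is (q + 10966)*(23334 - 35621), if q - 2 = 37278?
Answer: -592798602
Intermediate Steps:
q = 37280 (q = 2 + 37278 = 37280)
(q + 10966)*(23334 - 35621) = (37280 + 10966)*(23334 - 35621) = 48246*(-12287) = -592798602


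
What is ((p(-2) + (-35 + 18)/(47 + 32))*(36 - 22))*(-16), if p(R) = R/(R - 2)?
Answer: -5040/79 ≈ -63.797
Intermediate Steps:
p(R) = R/(-2 + R)
((p(-2) + (-35 + 18)/(47 + 32))*(36 - 22))*(-16) = ((-2/(-2 - 2) + (-35 + 18)/(47 + 32))*(36 - 22))*(-16) = ((-2/(-4) - 17/79)*14)*(-16) = ((-2*(-¼) - 17*1/79)*14)*(-16) = ((½ - 17/79)*14)*(-16) = ((45/158)*14)*(-16) = (315/79)*(-16) = -5040/79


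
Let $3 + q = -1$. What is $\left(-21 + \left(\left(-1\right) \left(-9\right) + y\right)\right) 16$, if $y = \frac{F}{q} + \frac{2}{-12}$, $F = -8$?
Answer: $- \frac{488}{3} \approx -162.67$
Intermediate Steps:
$q = -4$ ($q = -3 - 1 = -4$)
$y = \frac{11}{6}$ ($y = - \frac{8}{-4} + \frac{2}{-12} = \left(-8\right) \left(- \frac{1}{4}\right) + 2 \left(- \frac{1}{12}\right) = 2 - \frac{1}{6} = \frac{11}{6} \approx 1.8333$)
$\left(-21 + \left(\left(-1\right) \left(-9\right) + y\right)\right) 16 = \left(-21 + \left(\left(-1\right) \left(-9\right) + \frac{11}{6}\right)\right) 16 = \left(-21 + \left(9 + \frac{11}{6}\right)\right) 16 = \left(-21 + \frac{65}{6}\right) 16 = \left(- \frac{61}{6}\right) 16 = - \frac{488}{3}$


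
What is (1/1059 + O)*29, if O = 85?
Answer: 2610464/1059 ≈ 2465.0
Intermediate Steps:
(1/1059 + O)*29 = (1/1059 + 85)*29 = (90016/1059)*29 = 2610464/1059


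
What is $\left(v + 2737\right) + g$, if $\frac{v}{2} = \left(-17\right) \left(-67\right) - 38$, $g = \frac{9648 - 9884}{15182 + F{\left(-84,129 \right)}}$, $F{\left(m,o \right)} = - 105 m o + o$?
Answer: $\frac{5695116213}{1153091} \approx 4939.0$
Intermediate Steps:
$F{\left(m,o \right)} = o - 105 m o$ ($F{\left(m,o \right)} = - 105 m o + o = o - 105 m o$)
$g = - \frac{236}{1153091}$ ($g = \frac{9648 - 9884}{15182 + 129 \left(1 - -8820\right)} = - \frac{236}{15182 + 129 \left(1 + 8820\right)} = - \frac{236}{15182 + 129 \cdot 8821} = - \frac{236}{15182 + 1137909} = - \frac{236}{1153091} \approx -0.00020467$)
$v = 2202$ ($v = 2 \left(\left(-17\right) \left(-67\right) - 38\right) = 2 \left(1139 - 38\right) = 2 \cdot 1101 = 2202$)
$\left(v + 2737\right) + g = \left(2202 + 2737\right) - \frac{236}{1153091} = 4939 - \frac{236}{1153091} = \frac{5695116213}{1153091}$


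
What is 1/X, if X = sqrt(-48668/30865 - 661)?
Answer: -I*sqrt(631202614545)/20450433 ≈ -0.038849*I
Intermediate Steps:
X = I*sqrt(631202614545)/30865 (X = sqrt(-48668*1/30865 - 661) = sqrt(-48668/30865 - 661) = sqrt(-20450433/30865) = I*sqrt(631202614545)/30865 ≈ 25.741*I)
1/X = 1/(I*sqrt(631202614545)/30865) = -I*sqrt(631202614545)/20450433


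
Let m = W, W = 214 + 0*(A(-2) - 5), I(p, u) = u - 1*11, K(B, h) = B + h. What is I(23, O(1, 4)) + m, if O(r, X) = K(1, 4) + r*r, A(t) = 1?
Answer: 209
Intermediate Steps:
O(r, X) = 5 + r² (O(r, X) = (1 + 4) + r*r = 5 + r²)
I(p, u) = -11 + u (I(p, u) = u - 11 = -11 + u)
W = 214 (W = 214 + 0*(1 - 5) = 214 + 0*(-4) = 214 + 0 = 214)
m = 214
I(23, O(1, 4)) + m = (-11 + (5 + 1²)) + 214 = (-11 + (5 + 1)) + 214 = (-11 + 6) + 214 = -5 + 214 = 209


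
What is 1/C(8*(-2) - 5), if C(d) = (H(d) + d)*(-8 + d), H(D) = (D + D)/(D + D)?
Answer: 1/580 ≈ 0.0017241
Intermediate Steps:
H(D) = 1 (H(D) = (2*D)/((2*D)) = (2*D)*(1/(2*D)) = 1)
C(d) = (1 + d)*(-8 + d)
1/C(8*(-2) - 5) = 1/(-8 + (8*(-2) - 5)² - 7*(8*(-2) - 5)) = 1/(-8 + (-16 - 5)² - 7*(-16 - 5)) = 1/(-8 + (-21)² - 7*(-21)) = 1/(-8 + 441 + 147) = 1/580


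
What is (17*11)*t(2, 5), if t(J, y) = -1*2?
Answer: -374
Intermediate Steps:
t(J, y) = -2
(17*11)*t(2, 5) = (17*11)*(-2) = 187*(-2) = -374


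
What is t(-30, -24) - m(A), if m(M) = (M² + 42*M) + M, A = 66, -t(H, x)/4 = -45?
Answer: -7014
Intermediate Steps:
t(H, x) = 180 (t(H, x) = -4*(-45) = 180)
m(M) = M² + 43*M
t(-30, -24) - m(A) = 180 - 66*(43 + 66) = 180 - 66*109 = 180 - 1*7194 = 180 - 7194 = -7014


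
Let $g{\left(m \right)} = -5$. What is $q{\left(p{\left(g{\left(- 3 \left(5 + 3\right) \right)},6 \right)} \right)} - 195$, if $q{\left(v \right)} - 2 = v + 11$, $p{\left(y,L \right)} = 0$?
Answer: $-182$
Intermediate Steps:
$q{\left(v \right)} = 13 + v$ ($q{\left(v \right)} = 2 + \left(v + 11\right) = 2 + \left(11 + v\right) = 13 + v$)
$q{\left(p{\left(g{\left(- 3 \left(5 + 3\right) \right)},6 \right)} \right)} - 195 = \left(13 + 0\right) - 195 = 13 - 195 = -182$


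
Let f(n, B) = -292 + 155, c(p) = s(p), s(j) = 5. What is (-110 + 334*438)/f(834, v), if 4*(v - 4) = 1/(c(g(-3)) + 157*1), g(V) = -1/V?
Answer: -146182/137 ≈ -1067.0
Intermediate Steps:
c(p) = 5
v = 2593/648 (v = 4 + 1/(4*(5 + 157*1)) = 4 + 1/(4*(5 + 157)) = 4 + (¼)/162 = 4 + (¼)*(1/162) = 4 + 1/648 = 2593/648 ≈ 4.0015)
f(n, B) = -137
(-110 + 334*438)/f(834, v) = (-110 + 334*438)/(-137) = (-110 + 146292)*(-1/137) = 146182*(-1/137) = -146182/137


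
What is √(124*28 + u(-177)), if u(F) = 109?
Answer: √3581 ≈ 59.841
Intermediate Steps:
√(124*28 + u(-177)) = √(124*28 + 109) = √(3472 + 109) = √3581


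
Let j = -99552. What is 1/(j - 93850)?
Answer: -1/193402 ≈ -5.1706e-6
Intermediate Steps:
1/(j - 93850) = 1/(-99552 - 93850) = 1/(-193402) = -1/193402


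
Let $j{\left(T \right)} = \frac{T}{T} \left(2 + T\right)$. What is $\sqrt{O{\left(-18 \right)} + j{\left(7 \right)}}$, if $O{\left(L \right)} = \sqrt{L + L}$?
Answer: $\sqrt{9 + 6 i} \approx 3.1478 + 0.95306 i$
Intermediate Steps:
$j{\left(T \right)} = 2 + T$ ($j{\left(T \right)} = 1 \left(2 + T\right) = 2 + T$)
$O{\left(L \right)} = \sqrt{2} \sqrt{L}$ ($O{\left(L \right)} = \sqrt{2 L} = \sqrt{2} \sqrt{L}$)
$\sqrt{O{\left(-18 \right)} + j{\left(7 \right)}} = \sqrt{\sqrt{2} \sqrt{-18} + \left(2 + 7\right)} = \sqrt{\sqrt{2} \cdot 3 i \sqrt{2} + 9} = \sqrt{6 i + 9} = \sqrt{9 + 6 i}$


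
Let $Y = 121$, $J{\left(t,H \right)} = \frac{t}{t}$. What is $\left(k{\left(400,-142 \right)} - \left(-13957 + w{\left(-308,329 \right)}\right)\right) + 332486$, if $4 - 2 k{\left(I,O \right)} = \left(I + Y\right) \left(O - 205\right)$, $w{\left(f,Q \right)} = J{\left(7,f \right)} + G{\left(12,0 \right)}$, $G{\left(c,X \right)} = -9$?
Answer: $\frac{873693}{2} \approx 4.3685 \cdot 10^{5}$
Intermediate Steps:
$J{\left(t,H \right)} = 1$
$w{\left(f,Q \right)} = -8$ ($w{\left(f,Q \right)} = 1 - 9 = -8$)
$k{\left(I,O \right)} = 2 - \frac{\left(-205 + O\right) \left(121 + I\right)}{2}$ ($k{\left(I,O \right)} = 2 - \frac{\left(I + 121\right) \left(O - 205\right)}{2} = 2 - \frac{\left(121 + I\right) \left(-205 + O\right)}{2} = 2 - \frac{\left(-205 + O\right) \left(121 + I\right)}{2}$)
$\left(k{\left(400,-142 \right)} - \left(-13957 + w{\left(-308,329 \right)}\right)\right) + 332486 = \left(\left(\frac{24809}{2} - -8591 + \frac{205}{2} \cdot 400 - 200 \left(-142\right)\right) + \left(13957 - -8\right)\right) + 332486 = \left(\left(\frac{24809}{2} + 8591 + 41000 + 28400\right) + \left(13957 + 8\right)\right) + 332486 = \left(\frac{180791}{2} + 13965\right) + 332486 = \frac{208721}{2} + 332486 = \frac{873693}{2}$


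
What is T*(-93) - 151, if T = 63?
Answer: -6010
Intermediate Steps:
T*(-93) - 151 = 63*(-93) - 151 = -5859 - 151 = -6010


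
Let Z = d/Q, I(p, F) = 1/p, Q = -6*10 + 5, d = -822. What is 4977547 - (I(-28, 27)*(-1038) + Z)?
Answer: 3832671137/770 ≈ 4.9775e+6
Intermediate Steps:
Q = -55 (Q = -60 + 5 = -55)
Z = 822/55 (Z = -822/(-55) = -822*(-1/55) = 822/55 ≈ 14.945)
4977547 - (I(-28, 27)*(-1038) + Z) = 4977547 - (-1038/(-28) + 822/55) = 4977547 - (-1/28*(-1038) + 822/55) = 4977547 - (519/14 + 822/55) = 4977547 - 1*40053/770 = 4977547 - 40053/770 = 3832671137/770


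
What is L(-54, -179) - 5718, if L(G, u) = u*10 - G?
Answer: -7454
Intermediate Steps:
L(G, u) = -G + 10*u (L(G, u) = 10*u - G = -G + 10*u)
L(-54, -179) - 5718 = (-1*(-54) + 10*(-179)) - 5718 = (54 - 1790) - 5718 = -1736 - 5718 = -7454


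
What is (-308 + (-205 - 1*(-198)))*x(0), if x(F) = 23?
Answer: -7245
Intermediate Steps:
(-308 + (-205 - 1*(-198)))*x(0) = (-308 + (-205 - 1*(-198)))*23 = (-308 + (-205 + 198))*23 = (-308 - 7)*23 = -315*23 = -7245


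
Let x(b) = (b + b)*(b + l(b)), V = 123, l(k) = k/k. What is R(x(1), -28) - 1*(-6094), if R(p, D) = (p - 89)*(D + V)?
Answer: -1981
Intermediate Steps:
l(k) = 1
x(b) = 2*b*(1 + b) (x(b) = (b + b)*(b + 1) = (2*b)*(1 + b) = 2*b*(1 + b))
R(p, D) = (-89 + p)*(123 + D) (R(p, D) = (p - 89)*(D + 123) = (-89 + p)*(123 + D))
R(x(1), -28) - 1*(-6094) = (-10947 - 89*(-28) + 123*(2*1*(1 + 1)) - 56*(1 + 1)) - 1*(-6094) = (-10947 + 2492 + 123*(2*1*2) - 56*2) + 6094 = (-10947 + 2492 + 123*4 - 28*4) + 6094 = (-10947 + 2492 + 492 - 112) + 6094 = -8075 + 6094 = -1981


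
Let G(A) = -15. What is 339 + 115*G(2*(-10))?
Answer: -1386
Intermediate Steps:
339 + 115*G(2*(-10)) = 339 + 115*(-15) = 339 - 1725 = -1386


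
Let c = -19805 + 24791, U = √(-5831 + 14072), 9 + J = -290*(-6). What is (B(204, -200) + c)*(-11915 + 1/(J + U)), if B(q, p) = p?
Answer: -28399683743039/498020 - 2393*√8241/1494060 ≈ -5.7025e+7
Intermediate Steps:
J = 1731 (J = -9 - 290*(-6) = -9 + 1740 = 1731)
U = √8241 ≈ 90.780
c = 4986
(B(204, -200) + c)*(-11915 + 1/(J + U)) = (-200 + 4986)*(-11915 + 1/(1731 + √8241)) = 4786*(-11915 + 1/(1731 + √8241)) = -57025190 + 4786/(1731 + √8241)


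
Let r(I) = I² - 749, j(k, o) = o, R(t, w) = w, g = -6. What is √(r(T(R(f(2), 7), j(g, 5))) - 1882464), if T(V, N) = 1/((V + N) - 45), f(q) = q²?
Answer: 2*I*√512704739/33 ≈ 1372.3*I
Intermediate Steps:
T(V, N) = 1/(-45 + N + V) (T(V, N) = 1/((N + V) - 45) = 1/(-45 + N + V))
r(I) = -749 + I²
√(r(T(R(f(2), 7), j(g, 5))) - 1882464) = √((-749 + (1/(-45 + 5 + 7))²) - 1882464) = √((-749 + (1/(-33))²) - 1882464) = √((-749 + (-1/33)²) - 1882464) = √((-749 + 1/1089) - 1882464) = √(-815660/1089 - 1882464) = √(-2050818956/1089) = 2*I*√512704739/33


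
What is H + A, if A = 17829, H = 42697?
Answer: 60526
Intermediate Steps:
H + A = 42697 + 17829 = 60526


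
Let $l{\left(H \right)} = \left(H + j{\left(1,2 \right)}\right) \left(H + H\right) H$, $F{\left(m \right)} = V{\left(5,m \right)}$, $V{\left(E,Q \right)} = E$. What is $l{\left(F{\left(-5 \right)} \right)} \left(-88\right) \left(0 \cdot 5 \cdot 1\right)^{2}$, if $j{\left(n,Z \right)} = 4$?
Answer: $0$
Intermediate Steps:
$F{\left(m \right)} = 5$
$l{\left(H \right)} = 2 H^{2} \left(4 + H\right)$ ($l{\left(H \right)} = \left(H + 4\right) \left(H + H\right) H = \left(4 + H\right) 2 H H = 2 H \left(4 + H\right) H = 2 H^{2} \left(4 + H\right)$)
$l{\left(F{\left(-5 \right)} \right)} \left(-88\right) \left(0 \cdot 5 \cdot 1\right)^{2} = 2 \cdot 5^{2} \left(4 + 5\right) \left(-88\right) \left(0 \cdot 5 \cdot 1\right)^{2} = 2 \cdot 25 \cdot 9 \left(-88\right) \left(0 \cdot 1\right)^{2} = 450 \left(-88\right) 0^{2} = \left(-39600\right) 0 = 0$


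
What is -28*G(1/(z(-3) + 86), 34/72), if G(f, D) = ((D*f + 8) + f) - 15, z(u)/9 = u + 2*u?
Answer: 8449/45 ≈ 187.76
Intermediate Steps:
z(u) = 27*u (z(u) = 9*(u + 2*u) = 9*(3*u) = 27*u)
G(f, D) = -7 + f + D*f (G(f, D) = ((8 + D*f) + f) - 15 = (8 + f + D*f) - 15 = -7 + f + D*f)
-28*G(1/(z(-3) + 86), 34/72) = -28*(-7 + 1/(27*(-3) + 86) + (34/72)/(27*(-3) + 86)) = -28*(-7 + 1/(-81 + 86) + (34*(1/72))/(-81 + 86)) = -28*(-7 + 1/5 + (17/36)/5) = -28*(-7 + 1/5 + (17/36)*(1/5)) = -28*(-7 + 1/5 + 17/180) = -28*(-1207/180) = 8449/45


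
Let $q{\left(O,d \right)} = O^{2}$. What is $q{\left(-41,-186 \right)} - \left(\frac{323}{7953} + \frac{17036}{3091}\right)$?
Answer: $\frac{340389022}{203163} \approx 1675.4$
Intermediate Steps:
$q{\left(-41,-186 \right)} - \left(\frac{323}{7953} + \frac{17036}{3091}\right) = \left(-41\right)^{2} - \left(\frac{323}{7953} + \frac{17036}{3091}\right) = 1681 - \frac{1127981}{203163} = \frac{340389022}{203163}$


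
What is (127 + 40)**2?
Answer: 27889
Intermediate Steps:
(127 + 40)**2 = 167**2 = 27889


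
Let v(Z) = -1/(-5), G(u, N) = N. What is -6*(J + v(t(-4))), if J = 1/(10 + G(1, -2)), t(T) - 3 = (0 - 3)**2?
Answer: -39/20 ≈ -1.9500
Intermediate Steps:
t(T) = 12 (t(T) = 3 + (0 - 3)**2 = 3 + (-3)**2 = 3 + 9 = 12)
v(Z) = 1/5 (v(Z) = -1*(-1/5) = 1/5)
J = 1/8 (J = 1/(10 - 2) = 1/8 ≈ 0.12500)
-6*(J + v(t(-4))) = -6*(1/8 + 1/5) = -6*13/40 = -39/20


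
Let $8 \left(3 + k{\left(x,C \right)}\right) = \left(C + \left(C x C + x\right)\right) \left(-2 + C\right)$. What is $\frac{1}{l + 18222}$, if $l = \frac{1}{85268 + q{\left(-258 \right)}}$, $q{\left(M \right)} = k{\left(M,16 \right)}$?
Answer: $\frac{61485}{1120379668} \approx 5.4879 \cdot 10^{-5}$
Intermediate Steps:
$k{\left(x,C \right)} = -3 + \frac{\left(-2 + C\right) \left(C + x + x C^{2}\right)}{8}$ ($k{\left(x,C \right)} = -3 + \frac{\left(C + \left(C x C + x\right)\right) \left(-2 + C\right)}{8} = -3 + \frac{\left(C + \left(x C^{2} + x\right)\right) \left(-2 + C\right)}{8} = -3 + \frac{\left(C + \left(x + x C^{2}\right)\right) \left(-2 + C\right)}{8} = -3 + \frac{\left(C + x + x C^{2}\right) \left(-2 + C\right)}{8} = -3 + \frac{\left(-2 + C\right) \left(C + x + x C^{2}\right)}{8}$)
$q{\left(M \right)} = 25 + \frac{1799 M}{4}$ ($q{\left(M \right)} = -3 - 4 - \frac{M}{4} + \frac{16^{2}}{8} - \frac{M 16^{2}}{4} + \frac{1}{8} \cdot 16 M + \frac{M 16^{3}}{8} = -3 - 4 - \frac{M}{4} + \frac{1}{8} \cdot 256 - \frac{1}{4} M 256 + 2 M + \frac{1}{8} M 4096 = -3 - 4 - \frac{M}{4} + 32 - 64 M + 2 M + 512 M = 25 + \frac{1799 M}{4}$)
$l = - \frac{2}{61485}$ ($l = \frac{1}{85268 + \left(25 + \frac{1799}{4} \left(-258\right)\right)} = \frac{1}{85268 + \left(25 - \frac{232071}{2}\right)} = \frac{1}{85268 - \frac{232021}{2}} = \frac{1}{- \frac{61485}{2}} = - \frac{2}{61485} \approx -3.2528 \cdot 10^{-5}$)
$\frac{1}{l + 18222} = \frac{1}{- \frac{2}{61485} + 18222} = \frac{1}{\frac{1120379668}{61485}} = \frac{61485}{1120379668}$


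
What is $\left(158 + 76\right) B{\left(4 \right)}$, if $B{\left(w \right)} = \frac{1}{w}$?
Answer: $\frac{117}{2} \approx 58.5$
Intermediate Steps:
$\left(158 + 76\right) B{\left(4 \right)} = \frac{158 + 76}{4} = 234 \cdot \frac{1}{4} = \frac{117}{2}$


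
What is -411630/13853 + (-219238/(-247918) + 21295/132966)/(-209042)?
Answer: -1418271291646470270967/47730507736230609444 ≈ -29.714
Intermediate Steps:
-411630/13853 + (-219238/(-247918) + 21295/132966)/(-209042) = -411630*1/13853 + (-219238*(-1/247918) + 21295*(1/132966))*(-1/209042) = -411630/13853 + (109619/123959 + 21295/132966)*(-1/209042) = -411630/13853 + (17215306859/16482332394)*(-1/209042) = -411630/13853 - 17215306859/3445499728306548 = -1418271291646470270967/47730507736230609444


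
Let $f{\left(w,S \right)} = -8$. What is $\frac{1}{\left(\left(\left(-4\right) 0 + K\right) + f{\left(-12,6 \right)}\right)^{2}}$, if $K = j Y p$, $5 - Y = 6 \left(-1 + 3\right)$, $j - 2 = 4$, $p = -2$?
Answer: $\frac{1}{5776} \approx 0.00017313$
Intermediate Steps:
$j = 6$ ($j = 2 + 4 = 6$)
$Y = -7$ ($Y = 5 - 6 \left(-1 + 3\right) = 5 - 6 \cdot 2 = 5 - 12 = -7$)
$K = 84$ ($K = 6 \left(-7\right) \left(-2\right) = \left(-42\right) \left(-2\right) = 84$)
$\frac{1}{\left(\left(\left(-4\right) 0 + K\right) + f{\left(-12,6 \right)}\right)^{2}} = \frac{1}{\left(\left(\left(-4\right) 0 + 84\right) - 8\right)^{2}} = \frac{1}{\left(\left(0 + 84\right) - 8\right)^{2}} = \frac{1}{\left(84 - 8\right)^{2}} = \frac{1}{76^{2}} = \frac{1}{5776}$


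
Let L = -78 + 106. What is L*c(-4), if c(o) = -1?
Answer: -28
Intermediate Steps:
L = 28
L*c(-4) = 28*(-1) = -28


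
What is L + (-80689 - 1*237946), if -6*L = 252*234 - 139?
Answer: -1970639/6 ≈ -3.2844e+5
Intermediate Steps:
L = -58829/6 (L = -(252*234 - 139)/6 = -(58968 - 139)/6 = -⅙*58829 = -58829/6 ≈ -9804.8)
L + (-80689 - 1*237946) = -58829/6 + (-80689 - 1*237946) = -58829/6 + (-80689 - 237946) = -58829/6 - 318635 = -1970639/6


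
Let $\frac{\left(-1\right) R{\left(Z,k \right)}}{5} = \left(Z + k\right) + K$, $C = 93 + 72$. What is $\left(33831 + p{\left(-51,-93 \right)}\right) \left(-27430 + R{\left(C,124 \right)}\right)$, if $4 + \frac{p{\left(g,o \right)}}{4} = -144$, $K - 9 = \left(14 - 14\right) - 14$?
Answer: $-958945150$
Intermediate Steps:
$C = 165$
$K = -5$ ($K = 9 + \left(\left(14 - 14\right) - 14\right) = 9 + \left(0 - 14\right) = 9 - 14 = -5$)
$p{\left(g,o \right)} = -592$ ($p{\left(g,o \right)} = -16 + 4 \left(-144\right) = -16 - 576 = -592$)
$R{\left(Z,k \right)} = 25 - 5 Z - 5 k$ ($R{\left(Z,k \right)} = - 5 \left(\left(Z + k\right) - 5\right) = - 5 \left(-5 + Z + k\right) = 25 - 5 Z - 5 k$)
$\left(33831 + p{\left(-51,-93 \right)}\right) \left(-27430 + R{\left(C,124 \right)}\right) = \left(33831 - 592\right) \left(-27430 - 1420\right) = 33239 \left(-27430 - 1420\right) = 33239 \left(-28850\right) = -958945150$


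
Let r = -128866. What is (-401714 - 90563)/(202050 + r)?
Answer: -492277/73184 ≈ -6.7266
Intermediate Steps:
(-401714 - 90563)/(202050 + r) = (-401714 - 90563)/(202050 - 128866) = -492277/73184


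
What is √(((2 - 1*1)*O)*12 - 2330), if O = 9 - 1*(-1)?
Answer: I*√2210 ≈ 47.011*I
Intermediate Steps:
O = 10 (O = 9 + 1 = 10)
√(((2 - 1*1)*O)*12 - 2330) = √(((2 - 1*1)*10)*12 - 2330) = √(((2 - 1)*10)*12 - 2330) = √((1*10)*12 - 2330) = √(10*12 - 2330) = √(120 - 2330) = √(-2210) = I*√2210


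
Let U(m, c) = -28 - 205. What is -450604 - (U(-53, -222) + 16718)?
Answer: -467089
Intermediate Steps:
U(m, c) = -233
-450604 - (U(-53, -222) + 16718) = -450604 - (-233 + 16718) = -450604 - 1*16485 = -450604 - 16485 = -467089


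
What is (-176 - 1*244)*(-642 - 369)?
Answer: 424620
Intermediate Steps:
(-176 - 1*244)*(-642 - 369) = (-176 - 244)*(-1011) = -420*(-1011) = 424620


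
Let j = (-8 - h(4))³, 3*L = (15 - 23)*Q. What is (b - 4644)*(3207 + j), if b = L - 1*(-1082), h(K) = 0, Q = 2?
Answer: -28841890/3 ≈ -9.6140e+6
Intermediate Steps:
L = -16/3 (L = ((15 - 23)*2)/3 = (-8*2)/3 = (⅓)*(-16) = -16/3 ≈ -5.3333)
j = -512 (j = (-8 - 1*0)³ = (-8 + 0)³ = (-8)³ = -512)
b = 3230/3 (b = -16/3 - 1*(-1082) = -16/3 + 1082 = 3230/3 ≈ 1076.7)
(b - 4644)*(3207 + j) = (3230/3 - 4644)*(3207 - 512) = -10702/3*2695 = -28841890/3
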